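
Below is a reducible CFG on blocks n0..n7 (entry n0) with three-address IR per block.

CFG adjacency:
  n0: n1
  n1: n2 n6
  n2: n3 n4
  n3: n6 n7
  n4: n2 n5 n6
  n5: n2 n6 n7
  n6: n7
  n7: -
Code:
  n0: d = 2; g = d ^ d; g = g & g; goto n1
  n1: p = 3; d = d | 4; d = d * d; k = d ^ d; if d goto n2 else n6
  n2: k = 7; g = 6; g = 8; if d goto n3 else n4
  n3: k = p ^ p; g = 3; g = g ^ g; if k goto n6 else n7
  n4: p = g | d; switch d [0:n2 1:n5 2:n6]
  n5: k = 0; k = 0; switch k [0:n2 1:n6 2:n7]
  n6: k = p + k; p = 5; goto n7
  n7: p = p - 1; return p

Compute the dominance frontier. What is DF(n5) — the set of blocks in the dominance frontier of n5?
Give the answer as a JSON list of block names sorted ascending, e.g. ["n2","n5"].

Answer: ["n2", "n6", "n7"]

Analysis:
idom tree: n1←n0 n2←n1 n3←n2 n4←n2 n5←n4 n6←n1 n7←n1
Join-block Dom:
  n2: preds {n1,n4,n5}: {n0,n1} ∩ {n0,n1,n2,n4} ∩ {n0,n1,n2,n4,n5} = {n0,n1}; idom=n1
  n6: preds {n1,n3,n4,n5}: {n0,n1} ∩ {n0,n1,n2,n3} ∩ {n0,n1,n2,n4} ∩ {n0,n1,n2,n4,n5} = {n0,n1}; idom=n1
  n7: preds {n3,n5,n6}: {n0,n1,n2,n3} ∩ {n0,n1,n2,n4,n5} ∩ {n0,n1,n6} = {n0,n1}; idom=n1

Frontier:
  n2←n1: walk · to n1
  n2←n4: walk n4→n2 to n1
  n2←n5: walk n5→n4→n2 to n1
  n6←n1: walk · to n1
  n6←n3: walk n3→n2 to n1
  n6←n4: walk n4→n2 to n1
  n6←n5: walk n5→n4→n2 to n1
  n7←n3: walk n3→n2 to n1
  n7←n5: walk n5→n4→n2 to n1
  n7←n6: walk n6 to n1
  n0 → ∅
  n1 → ∅
  n2 → {n2,n6,n7}
  n3 → {n6,n7}
  n4 → {n2,n6,n7}
  n5 → {n2,n6,n7}
  n6 → {n7}
  n7 → ∅

DF(n5) = ["n2", "n6", "n7"]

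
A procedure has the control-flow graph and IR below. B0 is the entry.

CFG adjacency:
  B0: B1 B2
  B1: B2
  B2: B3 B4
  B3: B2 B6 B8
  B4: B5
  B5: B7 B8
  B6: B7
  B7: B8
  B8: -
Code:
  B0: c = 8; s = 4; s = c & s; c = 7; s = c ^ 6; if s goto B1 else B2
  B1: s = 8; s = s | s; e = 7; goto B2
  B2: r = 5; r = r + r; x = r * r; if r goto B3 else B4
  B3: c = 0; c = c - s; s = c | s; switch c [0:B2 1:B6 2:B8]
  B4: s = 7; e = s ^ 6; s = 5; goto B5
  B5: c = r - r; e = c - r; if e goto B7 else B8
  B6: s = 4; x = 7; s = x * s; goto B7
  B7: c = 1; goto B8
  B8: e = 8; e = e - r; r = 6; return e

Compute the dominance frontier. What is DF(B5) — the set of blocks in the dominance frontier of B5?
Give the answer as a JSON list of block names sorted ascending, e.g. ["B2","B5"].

Answer: ["B7", "B8"]

Working:
idom tree: B1←B0 B2←B0 B3←B2 B4←B2 B5←B4 B6←B3 B7←B2 B8←B2
Dom∩ at merges:
  B2: preds {B0,B1,B3}: {B0} ∩ {B0,B1} ∩ {B0,B2,B3} = {B0}; idom=B0
  B7: preds {B5,B6}: {B0,B2,B4,B5} ∩ {B0,B2,B3,B6} = {B0,B2}; idom=B2
  B8: preds {B3,B5,B7}: {B0,B2,B3} ∩ {B0,B2,B4,B5} ∩ {B0,B2,B7} = {B0,B2}; idom=B2

DF derivation:
  join B2 pred B0: · stop@B0
  join B2 pred B1: B1 stop@B0
  join B2 pred B3: B3→B2 stop@B0
  join B7 pred B5: B5→B4 stop@B2
  join B7 pred B6: B6→B3 stop@B2
  join B8 pred B3: B3 stop@B2
  join B8 pred B5: B5→B4 stop@B2
  join B8 pred B7: B7 stop@B2
  B0: DF=∅
  B1: DF={B2}
  B2: DF={B2}
  B3: DF={B2,B7,B8}
  B4: DF={B7,B8}
  B5: DF={B7,B8}
  B6: DF={B7}
  B7: DF={B8}
  B8: DF=∅

DF(B5) = ["B7", "B8"]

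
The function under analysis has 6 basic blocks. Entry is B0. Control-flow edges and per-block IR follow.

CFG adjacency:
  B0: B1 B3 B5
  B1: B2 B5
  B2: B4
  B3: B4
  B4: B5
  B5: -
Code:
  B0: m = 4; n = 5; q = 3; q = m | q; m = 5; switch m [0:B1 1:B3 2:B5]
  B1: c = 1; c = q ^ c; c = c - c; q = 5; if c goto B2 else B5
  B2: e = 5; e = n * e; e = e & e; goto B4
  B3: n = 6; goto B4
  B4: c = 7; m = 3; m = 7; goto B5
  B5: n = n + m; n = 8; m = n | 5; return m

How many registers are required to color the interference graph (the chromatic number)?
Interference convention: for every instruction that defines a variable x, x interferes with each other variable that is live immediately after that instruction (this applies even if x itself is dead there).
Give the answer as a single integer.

Answer: 4

Analysis:
def/use:
  B0 def {m,n,q} use ∅
  B1 def {c,q} use {q}
  B2 def {e} use {n}
  B3 def {n} use ∅
  B4 def {c,m} use ∅
  B5 def {m,n} use {m,n}

Backward fixpoint:
  B0 li=∅ lo={m,n,q}
  B1 li={m,n,q} lo={m,n}
  B2 li={n} lo={n}
  B3 li=∅ lo={n}
  B4 li={n} lo={m,n}
  B5 li={m,n} lo=∅

Interfere edges:
  c↔{m,n,q}
  e↔{n}
  m↔{c,n,q}
  n↔{c,e,m,q}
  q↔{c,m,n}

Colouring:
  clique {c,m,n,q} ⇒ need ≥ 4
  assign c→R1 e→R1 m→R2 n→R0 q→R3 — no edge inside a register ⇒ χ ≤ 4
  χ = 4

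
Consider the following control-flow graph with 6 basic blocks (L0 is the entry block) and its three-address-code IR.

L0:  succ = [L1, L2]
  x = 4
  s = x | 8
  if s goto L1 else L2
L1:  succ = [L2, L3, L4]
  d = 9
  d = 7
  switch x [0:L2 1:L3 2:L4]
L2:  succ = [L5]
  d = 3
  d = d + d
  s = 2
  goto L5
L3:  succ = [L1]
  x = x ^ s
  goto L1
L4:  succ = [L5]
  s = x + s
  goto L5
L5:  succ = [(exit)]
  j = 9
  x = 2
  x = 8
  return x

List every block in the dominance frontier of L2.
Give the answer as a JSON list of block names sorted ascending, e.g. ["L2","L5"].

idom tree: L1←L0 L2←L0 L3←L1 L4←L1 L5←L0
Dom∩ at merges:
  L1: preds {L0,L3}: {L0} ∩ {L0,L1,L3} = {L0}; idom=L0
  L2: preds {L0,L1}: {L0} ∩ {L0,L1} = {L0}; idom=L0
  L5: preds {L2,L4}: {L0,L2} ∩ {L0,L1,L4} = {L0}; idom=L0

DF derivation:
  join L1 pred L0: · stop@L0
  join L1 pred L3: L3→L1 stop@L0
  join L2 pred L0: · stop@L0
  join L2 pred L1: L1 stop@L0
  join L5 pred L2: L2 stop@L0
  join L5 pred L4: L4→L1 stop@L0
  L0: DF=∅
  L1: DF={L1,L2,L5}
  L2: DF={L5}
  L3: DF={L1}
  L4: DF={L5}
  L5: DF=∅

DF(L2) = ["L5"]

Answer: ["L5"]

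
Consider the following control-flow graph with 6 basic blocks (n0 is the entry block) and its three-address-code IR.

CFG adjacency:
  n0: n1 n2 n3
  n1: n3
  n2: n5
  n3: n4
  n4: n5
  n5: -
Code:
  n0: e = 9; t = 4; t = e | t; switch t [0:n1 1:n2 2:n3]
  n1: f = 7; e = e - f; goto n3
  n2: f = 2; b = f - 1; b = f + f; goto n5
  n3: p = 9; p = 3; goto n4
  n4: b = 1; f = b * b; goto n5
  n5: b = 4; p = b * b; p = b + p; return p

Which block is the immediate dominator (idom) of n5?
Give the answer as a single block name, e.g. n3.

Answer: n0

Analysis:
idom tree: n1←n0 n2←n0 n3←n0 n4←n3 n5←n0
Dom at joins:
  n3: preds {n0,n1}: {n0} ∩ {n0,n1} = {n0}; idom=n0
  n5: preds {n2,n4}: {n0,n2} ∩ {n0,n3,n4} = {n0}; idom=n0

idom(n5) = n0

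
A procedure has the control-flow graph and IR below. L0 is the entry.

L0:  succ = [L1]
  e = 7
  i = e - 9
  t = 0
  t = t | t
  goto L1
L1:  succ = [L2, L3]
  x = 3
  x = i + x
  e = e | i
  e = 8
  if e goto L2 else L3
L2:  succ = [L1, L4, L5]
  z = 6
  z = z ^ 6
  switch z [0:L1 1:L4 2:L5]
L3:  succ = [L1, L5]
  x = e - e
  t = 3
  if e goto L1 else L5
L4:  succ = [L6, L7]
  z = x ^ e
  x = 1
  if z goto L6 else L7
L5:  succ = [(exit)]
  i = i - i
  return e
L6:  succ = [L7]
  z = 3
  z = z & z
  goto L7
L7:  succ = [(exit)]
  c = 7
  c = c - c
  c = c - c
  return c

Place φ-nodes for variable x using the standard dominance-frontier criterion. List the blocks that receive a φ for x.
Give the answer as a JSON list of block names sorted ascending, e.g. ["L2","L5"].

Answer: ["L1", "L5"]

Derivation:
idom tree: L1←L0 L2←L1 L3←L1 L4←L2 L5←L1 L6←L4 L7←L4
Dom at joins:
  L1: preds {L0,L2,L3}: {L0} ∩ {L0,L1,L2} ∩ {L0,L1,L3} = {L0}; idom=L0
  L5: preds {L2,L3}: {L0,L1,L2} ∩ {L0,L1,L3} = {L0,L1}; idom=L1
  L7: preds {L4,L6}: {L0,L1,L2,L4} ∩ {L0,L1,L2,L4,L6} = {L0,L1,L2,L4}; idom=L4

DF walk-up:
  join L1 pred L0: · stop@L0
  join L1 pred L2: L2→L1 stop@L0
  join L1 pred L3: L3→L1 stop@L0
  join L5 pred L2: L2 stop@L1
  join L5 pred L3: L3 stop@L1
  join L7 pred L4: · stop@L4
  join L7 pred L6: L6 stop@L4
  DF(L0)=∅
  DF(L1)={L1}
  DF(L2)={L1,L5}
  DF(L3)={L1,L5}
  DF(L4)=∅
  DF(L5)=∅
  DF(L6)={L7}
  DF(L7)=∅

φ for x: defs {L1,L3,L4}
  DF⁺ = {L1,L5}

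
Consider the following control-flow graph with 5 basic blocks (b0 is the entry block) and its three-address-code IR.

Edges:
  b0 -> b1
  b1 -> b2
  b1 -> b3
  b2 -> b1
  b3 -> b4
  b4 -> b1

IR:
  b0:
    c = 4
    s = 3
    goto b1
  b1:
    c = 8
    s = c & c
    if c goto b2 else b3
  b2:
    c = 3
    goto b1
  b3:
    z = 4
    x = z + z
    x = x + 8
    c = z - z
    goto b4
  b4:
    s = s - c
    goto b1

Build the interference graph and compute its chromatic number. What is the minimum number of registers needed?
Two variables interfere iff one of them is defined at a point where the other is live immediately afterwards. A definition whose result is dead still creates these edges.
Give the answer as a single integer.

Block summaries:
  b0 def {c,s} use ∅
  b1 def {c,s} use ∅
  b2 def {c} use ∅
  b3 def {c,x,z} use ∅
  b4 def {s} use {c,s}

Liveness:
  b0: in=∅ out=∅
  b1: in=∅ out={s}
  b2: in=∅ out=∅
  b3: in={s} out={c,s}
  b4: in={c,s} out=∅

Interfere edges:
  c↔{s}
  s↔{c,x,z}
  x↔{s,z}
  z↔{s,x}

Registers:
  clique {s,x,z} ⇒ need ≥ 3
  3-colouring: R0={s}  R1={c,x}  R2={z}
  χ = 3

Answer: 3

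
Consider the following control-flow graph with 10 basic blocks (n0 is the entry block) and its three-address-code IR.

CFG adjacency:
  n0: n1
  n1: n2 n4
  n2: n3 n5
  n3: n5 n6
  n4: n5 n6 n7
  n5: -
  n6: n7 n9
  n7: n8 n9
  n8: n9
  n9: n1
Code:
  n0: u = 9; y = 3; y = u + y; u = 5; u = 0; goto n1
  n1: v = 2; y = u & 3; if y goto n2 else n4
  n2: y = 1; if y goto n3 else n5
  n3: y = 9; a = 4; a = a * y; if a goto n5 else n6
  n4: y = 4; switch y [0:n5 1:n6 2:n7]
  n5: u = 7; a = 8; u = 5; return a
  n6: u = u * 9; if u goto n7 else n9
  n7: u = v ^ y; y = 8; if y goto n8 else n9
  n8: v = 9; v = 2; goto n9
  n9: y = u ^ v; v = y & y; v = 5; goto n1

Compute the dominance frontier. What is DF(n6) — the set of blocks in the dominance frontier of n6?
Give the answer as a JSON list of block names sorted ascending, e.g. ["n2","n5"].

idom tree: n1←n0 n2←n1 n3←n2 n4←n1 n5←n1 n6←n1 n7←n1 n8←n7 n9←n1
Join-block Dom:
  n1: preds {n0,n9}: {n0} ∩ {n0,n1,n9} = {n0}; idom=n0
  n5: preds {n2,n3,n4}: {n0,n1,n2} ∩ {n0,n1,n2,n3} ∩ {n0,n1,n4} = {n0,n1}; idom=n1
  n6: preds {n3,n4}: {n0,n1,n2,n3} ∩ {n0,n1,n4} = {n0,n1}; idom=n1
  n7: preds {n4,n6}: {n0,n1,n4} ∩ {n0,n1,n6} = {n0,n1}; idom=n1
  n9: preds {n6,n7,n8}: {n0,n1,n6} ∩ {n0,n1,n7} ∩ {n0,n1,n7,n8} = {n0,n1}; idom=n1

DF derivation:
  join n1 pred n0: · stop@n0
  join n1 pred n9: n9→n1 stop@n0
  join n5 pred n2: n2 stop@n1
  join n5 pred n3: n3→n2 stop@n1
  join n5 pred n4: n4 stop@n1
  join n6 pred n3: n3→n2 stop@n1
  join n6 pred n4: n4 stop@n1
  join n7 pred n4: n4 stop@n1
  join n7 pred n6: n6 stop@n1
  join n9 pred n6: n6 stop@n1
  join n9 pred n7: n7 stop@n1
  join n9 pred n8: n8→n7 stop@n1
  n0 → ∅
  n1 → {n1}
  n2 → {n5,n6}
  n3 → {n5,n6}
  n4 → {n5,n6,n7}
  n5 → ∅
  n6 → {n7,n9}
  n7 → {n9}
  n8 → {n9}
  n9 → {n1}

DF(n6) = ["n7", "n9"]

Answer: ["n7", "n9"]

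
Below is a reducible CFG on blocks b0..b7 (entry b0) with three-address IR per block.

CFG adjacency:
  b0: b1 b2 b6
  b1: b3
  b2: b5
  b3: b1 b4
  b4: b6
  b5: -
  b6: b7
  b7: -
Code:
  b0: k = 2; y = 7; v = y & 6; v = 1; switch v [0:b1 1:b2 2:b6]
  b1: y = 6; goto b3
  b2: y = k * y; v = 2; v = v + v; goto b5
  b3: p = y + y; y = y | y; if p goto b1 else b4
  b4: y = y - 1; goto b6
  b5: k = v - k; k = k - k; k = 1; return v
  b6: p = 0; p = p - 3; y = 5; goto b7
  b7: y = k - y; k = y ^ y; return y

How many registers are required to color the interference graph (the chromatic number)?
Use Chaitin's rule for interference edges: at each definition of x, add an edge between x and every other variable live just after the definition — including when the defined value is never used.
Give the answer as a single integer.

Answer: 3

Working:
Block summaries:
  b0 def {k,v,y} use ∅
  b1 def {y} use ∅
  b2 def {v,y} use {k,y}
  b3 def {p,y} use {y}
  b4 def {y} use {y}
  b5 def {k} use {k,v}
  b6 def {p,y} use ∅
  b7 def {k,y} use {k,y}

Backward fixpoint:
  live b0: ∅→{k,y}
  live b1: {k}→{k,y}
  live b2: {k,y}→{k,v}
  live b3: {k,y}→{k,y}
  live b4: {k,y}→{k}
  live b5: {k,v}→∅
  live b6: {k}→{k,y}
  live b7: {k,y}→∅

Interference:
  k — {p,v,y}
  p — {k,y}
  v — {k,y}
  y — {k,p,v}

Colouring:
  {k,p,y} pairwise interfere (3-clique) ⇒ χ ≥ 3
  3-colouring: R0={k}  R1={y}  R2={p,v}
  χ = 3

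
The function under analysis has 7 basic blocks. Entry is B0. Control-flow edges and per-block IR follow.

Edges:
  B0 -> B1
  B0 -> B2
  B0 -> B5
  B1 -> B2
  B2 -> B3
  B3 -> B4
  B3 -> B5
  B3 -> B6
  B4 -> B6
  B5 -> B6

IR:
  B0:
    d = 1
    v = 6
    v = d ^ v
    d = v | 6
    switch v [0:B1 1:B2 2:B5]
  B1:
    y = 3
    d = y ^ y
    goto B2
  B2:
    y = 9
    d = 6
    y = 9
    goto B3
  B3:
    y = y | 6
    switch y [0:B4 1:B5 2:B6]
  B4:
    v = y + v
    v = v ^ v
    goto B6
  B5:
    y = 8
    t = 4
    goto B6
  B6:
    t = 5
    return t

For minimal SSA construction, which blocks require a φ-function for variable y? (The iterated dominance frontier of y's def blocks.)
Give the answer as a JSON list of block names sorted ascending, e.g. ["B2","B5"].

idom tree: B1←B0 B2←B0 B3←B2 B4←B3 B5←B0 B6←B0
Dom∩ at merges:
  B2: preds {B0,B1}: {B0} ∩ {B0,B1} = {B0}; idom=B0
  B5: preds {B0,B3}: {B0} ∩ {B0,B2,B3} = {B0}; idom=B0
  B6: preds {B3,B4,B5}: {B0,B2,B3} ∩ {B0,B2,B3,B4} ∩ {B0,B5} = {B0}; idom=B0

DF derivation:
  join B2 pred B0: · stop@B0
  join B2 pred B1: B1 stop@B0
  join B5 pred B0: · stop@B0
  join B5 pred B3: B3→B2 stop@B0
  join B6 pred B3: B3→B2 stop@B0
  join B6 pred B4: B4→B3→B2 stop@B0
  join B6 pred B5: B5 stop@B0
  B0 → ∅
  B1 → {B2}
  B2 → {B5,B6}
  B3 → {B5,B6}
  B4 → {B6}
  B5 → {B6}
  B6 → ∅

φ for y: defs {B1,B2,B3,B5}
  DF⁺ = {B2,B5,B6}

Answer: ["B2", "B5", "B6"]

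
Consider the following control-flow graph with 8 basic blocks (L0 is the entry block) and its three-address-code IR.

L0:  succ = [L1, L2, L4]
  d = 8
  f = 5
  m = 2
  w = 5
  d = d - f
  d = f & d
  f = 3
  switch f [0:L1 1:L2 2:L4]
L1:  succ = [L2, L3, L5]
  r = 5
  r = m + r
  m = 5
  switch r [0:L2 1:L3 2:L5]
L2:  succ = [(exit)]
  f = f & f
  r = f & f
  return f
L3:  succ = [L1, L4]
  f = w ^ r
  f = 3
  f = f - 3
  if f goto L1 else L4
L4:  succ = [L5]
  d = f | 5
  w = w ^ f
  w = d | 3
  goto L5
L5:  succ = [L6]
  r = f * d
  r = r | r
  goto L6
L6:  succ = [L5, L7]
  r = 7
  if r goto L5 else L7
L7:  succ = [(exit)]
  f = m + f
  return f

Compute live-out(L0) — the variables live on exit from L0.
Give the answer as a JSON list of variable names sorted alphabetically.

def/use:
  L0: def={d,f,m,w} ue=∅
  L1: def={m,r} ue={m}
  L2: def={f,r} ue={f}
  L3: def={f} ue={r,w}
  L4: def={d,w} ue={f,w}
  L5: def={r} ue={d,f}
  L6: def={r} ue=∅
  L7: def={f} ue={f,m}

Backward fixpoint:
  L0 li=∅ lo={d,f,m,w}
  L1 li={d,f,m,w} lo={d,f,m,r,w}
  L2 li={f} lo=∅
  L3 li={d,m,r,w} lo={d,f,m,w}
  L4 li={f,m,w} lo={d,f,m}
  L5 li={d,f,m} lo={d,f,m}
  L6 li={d,f,m} lo={d,f,m}
  L7 li={f,m} lo=∅

live-out(L0) = ["d", "f", "m", "w"]

Answer: ["d", "f", "m", "w"]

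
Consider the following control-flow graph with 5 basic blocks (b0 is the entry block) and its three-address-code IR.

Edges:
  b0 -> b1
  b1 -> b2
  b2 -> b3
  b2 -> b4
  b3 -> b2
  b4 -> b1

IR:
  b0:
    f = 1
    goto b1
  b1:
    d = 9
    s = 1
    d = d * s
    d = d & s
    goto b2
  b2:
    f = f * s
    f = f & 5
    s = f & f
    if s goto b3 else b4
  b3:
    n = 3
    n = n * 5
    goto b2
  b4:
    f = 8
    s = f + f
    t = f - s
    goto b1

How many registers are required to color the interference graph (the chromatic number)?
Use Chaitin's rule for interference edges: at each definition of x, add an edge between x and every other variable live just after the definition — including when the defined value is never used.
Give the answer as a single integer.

Answer: 3

Working:
Block summaries:
  b0 def {f} use ∅
  b1 def {d,s} use ∅
  b2 def {f,s} use {f,s}
  b3 def {n} use ∅
  b4 def {f,s,t} use ∅

Liveness:
  live b0: ∅→{f}
  live b1: {f}→{f,s}
  live b2: {f,s}→{f,s}
  live b3: {f,s}→{f,s}
  live b4: ∅→{f}

Interference:
  d — {f,s}
  f — {d,n,s,t}
  n — {f,s}
  s — {d,f,n}
  t — {f}

Registers:
  {d,f,s} pairwise interfere (3-clique) ⇒ χ ≥ 3
  3-colouring: R0={f}  R1={s,t}  R2={d,n}
  χ = 3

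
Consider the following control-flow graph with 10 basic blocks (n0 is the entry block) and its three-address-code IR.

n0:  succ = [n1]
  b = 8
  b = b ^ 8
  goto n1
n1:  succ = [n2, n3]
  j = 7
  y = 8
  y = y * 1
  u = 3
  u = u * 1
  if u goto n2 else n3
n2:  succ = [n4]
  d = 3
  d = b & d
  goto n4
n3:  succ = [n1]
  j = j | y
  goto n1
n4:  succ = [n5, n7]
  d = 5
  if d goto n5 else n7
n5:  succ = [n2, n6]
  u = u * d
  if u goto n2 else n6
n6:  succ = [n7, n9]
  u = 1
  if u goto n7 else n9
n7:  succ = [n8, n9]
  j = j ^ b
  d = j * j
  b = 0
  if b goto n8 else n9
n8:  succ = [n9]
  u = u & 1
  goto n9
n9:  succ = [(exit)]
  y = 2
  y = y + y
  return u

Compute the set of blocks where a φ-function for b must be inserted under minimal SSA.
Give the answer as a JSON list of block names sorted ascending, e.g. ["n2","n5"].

idom tree: n1←n0 n2←n1 n3←n1 n4←n2 n5←n4 n6←n5 n7←n4 n8←n7 n9←n4
Dom at joins:
  n1: preds {n0,n3}: {n0} ∩ {n0,n1,n3} = {n0}; idom=n0
  n2: preds {n1,n5}: {n0,n1} ∩ {n0,n1,n2,n4,n5} = {n0,n1}; idom=n1
  n7: preds {n4,n6}: {n0,n1,n2,n4} ∩ {n0,n1,n2,n4,n5,n6} = {n0,n1,n2,n4}; idom=n4
  n9: preds {n6,n7,n8}: {n0,n1,n2,n4,n5,n6} ∩ {n0,n1,n2,n4,n7} ∩ {n0,n1,n2,n4,n7,n8} = {n0,n1,n2,n4}; idom=n4

Frontier:
  join n1 pred n0: · stop@n0
  join n1 pred n3: n3→n1 stop@n0
  join n2 pred n1: · stop@n1
  join n2 pred n5: n5→n4→n2 stop@n1
  join n7 pred n4: · stop@n4
  join n7 pred n6: n6→n5 stop@n4
  join n9 pred n6: n6→n5 stop@n4
  join n9 pred n7: n7 stop@n4
  join n9 pred n8: n8→n7 stop@n4
  n0 → ∅
  n1 → {n1}
  n2 → {n2}
  n3 → {n1}
  n4 → {n2}
  n5 → {n2,n7,n9}
  n6 → {n7,n9}
  n7 → {n9}
  n8 → {n9}
  n9 → ∅

φ for b: defs {n0,n7}
  DF⁺ = {n9}

Answer: ["n9"]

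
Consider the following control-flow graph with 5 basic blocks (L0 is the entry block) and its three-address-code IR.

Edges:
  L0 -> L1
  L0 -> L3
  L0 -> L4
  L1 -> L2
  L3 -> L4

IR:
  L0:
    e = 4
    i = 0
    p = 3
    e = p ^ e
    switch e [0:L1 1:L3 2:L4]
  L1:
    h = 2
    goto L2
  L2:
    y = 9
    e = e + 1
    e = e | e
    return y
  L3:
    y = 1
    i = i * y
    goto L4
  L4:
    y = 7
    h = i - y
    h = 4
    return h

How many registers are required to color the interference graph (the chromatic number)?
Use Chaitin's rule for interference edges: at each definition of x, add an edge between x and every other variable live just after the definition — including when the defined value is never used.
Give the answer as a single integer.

Answer: 3

Working:
Block summaries:
  L0 def {e,i,p} use ∅
  L1 def {h} use ∅
  L2 def {e,y} use {e}
  L3 def {i,y} use {i}
  L4 def {h,y} use {i}

Liveness:
  live L0: ∅→{e,i}
  live L1: {e}→{e}
  live L2: {e}→∅
  live L3: {i}→{i}
  live L4: {i}→∅

Interference:
  e↔{h,i,p,y}
  h↔{e}
  i↔{e,p,y}
  p↔{e,i}
  y↔{e,i}

Colouring:
  clique {e,i,p} ⇒ need ≥ 3
  assign e→r0 h→r1 i→r1 p→r2 y→r2 — no edge inside a register ⇒ χ ≤ 3
  χ = 3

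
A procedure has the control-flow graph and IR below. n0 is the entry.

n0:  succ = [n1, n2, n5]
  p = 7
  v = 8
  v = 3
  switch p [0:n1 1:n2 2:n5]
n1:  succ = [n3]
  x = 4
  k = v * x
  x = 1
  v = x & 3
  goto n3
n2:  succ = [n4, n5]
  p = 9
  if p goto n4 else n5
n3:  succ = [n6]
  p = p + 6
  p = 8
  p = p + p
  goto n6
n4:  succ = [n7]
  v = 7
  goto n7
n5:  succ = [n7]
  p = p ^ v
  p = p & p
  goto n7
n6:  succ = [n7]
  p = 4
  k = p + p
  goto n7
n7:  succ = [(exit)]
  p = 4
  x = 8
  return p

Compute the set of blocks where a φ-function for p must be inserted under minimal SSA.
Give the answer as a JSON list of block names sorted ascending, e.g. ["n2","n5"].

Answer: ["n5", "n7"]

Derivation:
idom tree: n1←n0 n2←n0 n3←n1 n4←n2 n5←n0 n6←n3 n7←n0
Dom at joins:
  n5: preds {n0,n2}: {n0} ∩ {n0,n2} = {n0}; idom=n0
  n7: preds {n4,n5,n6}: {n0,n2,n4} ∩ {n0,n5} ∩ {n0,n1,n3,n6} = {n0}; idom=n0

DF walk-up:
  join n5 pred n0: · stop@n0
  join n5 pred n2: n2 stop@n0
  join n7 pred n4: n4→n2 stop@n0
  join n7 pred n5: n5 stop@n0
  join n7 pred n6: n6→n3→n1 stop@n0
  n0: DF=∅
  n1: DF={n7}
  n2: DF={n5,n7}
  n3: DF={n7}
  n4: DF={n7}
  n5: DF={n7}
  n6: DF={n7}
  n7: DF=∅

φ for p: defs {n0,n2,n3,n5,n6,n7}
  DF⁺ = {n5,n7}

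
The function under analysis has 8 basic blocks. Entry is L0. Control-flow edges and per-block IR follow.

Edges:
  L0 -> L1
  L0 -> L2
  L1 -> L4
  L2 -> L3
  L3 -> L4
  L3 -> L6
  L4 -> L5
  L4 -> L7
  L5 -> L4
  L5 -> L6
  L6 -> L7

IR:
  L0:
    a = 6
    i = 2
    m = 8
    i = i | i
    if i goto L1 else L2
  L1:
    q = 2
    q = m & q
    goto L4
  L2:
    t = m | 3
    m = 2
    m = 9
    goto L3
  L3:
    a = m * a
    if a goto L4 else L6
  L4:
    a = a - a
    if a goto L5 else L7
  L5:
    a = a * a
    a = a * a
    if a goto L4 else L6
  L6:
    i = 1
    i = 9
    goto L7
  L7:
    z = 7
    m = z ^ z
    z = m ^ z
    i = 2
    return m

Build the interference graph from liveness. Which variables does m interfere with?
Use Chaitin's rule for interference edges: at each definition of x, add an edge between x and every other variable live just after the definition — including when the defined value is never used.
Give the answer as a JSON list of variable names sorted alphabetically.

Per-block:
  L0 def {a,i,m} use ∅
  L1 def {q} use {m}
  L2 def {m,t} use {m}
  L3 def {a} use {a,m}
  L4 def {a} use {a}
  L5 def {a} use {a}
  L6 def {i} use ∅
  L7 def {i,m,z} use ∅

Liveness:
  live L0: ∅→{a,m}
  live L1: {a,m}→{a}
  live L2: {a,m}→{a,m}
  live L3: {a,m}→{a}
  live L4: {a}→{a}
  live L5: {a}→{a}
  live L6: ∅→∅
  live L7: ∅→∅

Interfere edges:
  a — {i,m,q,t}
  i — {a,m}
  m — {a,i,q,z}
  q — {a,m}
  t — {a}
  z — {m}

N(m) = ["a", "i", "q", "z"]

Answer: ["a", "i", "q", "z"]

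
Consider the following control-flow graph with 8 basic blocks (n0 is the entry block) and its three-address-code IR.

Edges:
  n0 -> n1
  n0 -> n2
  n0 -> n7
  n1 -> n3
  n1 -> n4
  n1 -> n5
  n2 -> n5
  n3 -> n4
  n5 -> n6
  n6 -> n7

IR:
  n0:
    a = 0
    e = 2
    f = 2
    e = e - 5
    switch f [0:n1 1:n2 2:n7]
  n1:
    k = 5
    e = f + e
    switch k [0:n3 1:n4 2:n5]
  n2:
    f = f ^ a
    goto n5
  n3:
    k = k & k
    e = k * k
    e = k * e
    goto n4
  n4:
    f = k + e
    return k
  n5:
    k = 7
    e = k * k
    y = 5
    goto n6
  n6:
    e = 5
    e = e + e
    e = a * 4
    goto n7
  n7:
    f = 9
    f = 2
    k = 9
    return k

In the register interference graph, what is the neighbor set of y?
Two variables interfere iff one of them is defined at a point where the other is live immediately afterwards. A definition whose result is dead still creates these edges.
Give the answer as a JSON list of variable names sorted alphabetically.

def/use:
  n0: def={a,e,f} ue=∅
  n1: def={e,k} ue={e,f}
  n2: def={f} ue={a,f}
  n3: def={e,k} ue={k}
  n4: def={f} ue={e,k}
  n5: def={e,k,y} ue=∅
  n6: def={e} ue={a}
  n7: def={f,k} ue=∅

Backward fixpoint:
  n0: in=∅ out={a,e,f}
  n1: in={a,e,f} out={a,e,k}
  n2: in={a,f} out={a}
  n3: in={k} out={e,k}
  n4: in={e,k} out=∅
  n5: in={a} out={a}
  n6: in={a} out=∅
  n7: in=∅ out=∅

Conflict graph:
  a — {e,f,k,y}
  e — {a,f,k}
  f — {a,e,k}
  k — {a,e,f}
  y — {a}

N(y) = ["a"]

Answer: ["a"]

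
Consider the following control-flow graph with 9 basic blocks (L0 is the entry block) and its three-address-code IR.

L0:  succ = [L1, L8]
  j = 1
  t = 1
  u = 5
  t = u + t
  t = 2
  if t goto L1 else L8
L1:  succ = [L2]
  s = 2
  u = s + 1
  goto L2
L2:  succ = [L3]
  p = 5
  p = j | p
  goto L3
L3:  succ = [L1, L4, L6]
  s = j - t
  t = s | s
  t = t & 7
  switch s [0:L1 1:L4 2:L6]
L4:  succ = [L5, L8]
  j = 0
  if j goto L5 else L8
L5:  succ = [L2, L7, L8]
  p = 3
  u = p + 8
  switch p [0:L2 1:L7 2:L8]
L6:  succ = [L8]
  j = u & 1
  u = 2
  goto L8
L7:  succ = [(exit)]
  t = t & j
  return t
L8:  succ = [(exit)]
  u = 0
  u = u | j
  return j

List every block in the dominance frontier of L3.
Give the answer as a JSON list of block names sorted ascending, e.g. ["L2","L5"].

Answer: ["L1", "L2", "L8"]

Analysis:
idom tree: L1←L0 L2←L1 L3←L2 L4←L3 L5←L4 L6←L3 L7←L5 L8←L0
Dom∩ at merges:
  L1: preds {L0,L3}: {L0} ∩ {L0,L1,L2,L3} = {L0}; idom=L0
  L2: preds {L1,L5}: {L0,L1} ∩ {L0,L1,L2,L3,L4,L5} = {L0,L1}; idom=L1
  L8: preds {L0,L4,L5,L6}: {L0} ∩ {L0,L1,L2,L3,L4} ∩ {L0,L1,L2,L3,L4,L5} ∩ {L0,L1,L2,L3,L6} = {L0}; idom=L0

DF walk-up:
  join L1 pred L0: · stop@L0
  join L1 pred L3: L3→L2→L1 stop@L0
  join L2 pred L1: · stop@L1
  join L2 pred L5: L5→L4→L3→L2 stop@L1
  join L8 pred L0: · stop@L0
  join L8 pred L4: L4→L3→L2→L1 stop@L0
  join L8 pred L5: L5→L4→L3→L2→L1 stop@L0
  join L8 pred L6: L6→L3→L2→L1 stop@L0
  DF(L0)=∅
  DF(L1)={L1,L8}
  DF(L2)={L1,L2,L8}
  DF(L3)={L1,L2,L8}
  DF(L4)={L2,L8}
  DF(L5)={L2,L8}
  DF(L6)={L8}
  DF(L7)=∅
  DF(L8)=∅

DF(L3) = ["L1", "L2", "L8"]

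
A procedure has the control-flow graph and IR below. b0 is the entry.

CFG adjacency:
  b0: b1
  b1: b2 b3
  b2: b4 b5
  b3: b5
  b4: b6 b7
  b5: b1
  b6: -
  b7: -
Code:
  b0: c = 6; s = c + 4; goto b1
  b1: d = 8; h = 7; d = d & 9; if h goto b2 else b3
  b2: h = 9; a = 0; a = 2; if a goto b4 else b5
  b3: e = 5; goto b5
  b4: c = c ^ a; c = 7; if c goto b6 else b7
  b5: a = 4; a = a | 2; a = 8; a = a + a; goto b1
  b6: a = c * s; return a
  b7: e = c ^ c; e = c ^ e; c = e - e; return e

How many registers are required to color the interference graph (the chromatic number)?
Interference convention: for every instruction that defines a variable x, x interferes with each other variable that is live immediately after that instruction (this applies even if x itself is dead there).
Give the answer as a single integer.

Answer: 4

Derivation:
Per-block:
  b0: {c,s} / ∅
  b1: {d,h} / ∅
  b2: {a,h} / ∅
  b3: {e} / ∅
  b4: {c} / {a,c}
  b5: {a} / ∅
  b6: {a} / {c,s}
  b7: {c,e} / {c}

Liveness:
  b0 li=∅ lo={c,s}
  b1 li={c,s} lo={c,s}
  b2 li={c,s} lo={a,c,s}
  b3 li={c,s} lo={c,s}
  b4 li={a,c,s} lo={c,s}
  b5 li={c,s} lo={c,s}
  b6 li={c,s} lo=∅
  b7 li={c} lo=∅

Conflict graph:
  a↔{c,s}
  c↔{a,d,e,h,s}
  d↔{c,h,s}
  e↔{c,s}
  h↔{c,d,s}
  s↔{a,c,d,e,h}

Chromatic number:
  clique {c,d,h,s} ⇒ need ≥ 4
  4-colouring: r0={c}  r1={s}  r2={a,d,e}  r3={h}
  χ = 4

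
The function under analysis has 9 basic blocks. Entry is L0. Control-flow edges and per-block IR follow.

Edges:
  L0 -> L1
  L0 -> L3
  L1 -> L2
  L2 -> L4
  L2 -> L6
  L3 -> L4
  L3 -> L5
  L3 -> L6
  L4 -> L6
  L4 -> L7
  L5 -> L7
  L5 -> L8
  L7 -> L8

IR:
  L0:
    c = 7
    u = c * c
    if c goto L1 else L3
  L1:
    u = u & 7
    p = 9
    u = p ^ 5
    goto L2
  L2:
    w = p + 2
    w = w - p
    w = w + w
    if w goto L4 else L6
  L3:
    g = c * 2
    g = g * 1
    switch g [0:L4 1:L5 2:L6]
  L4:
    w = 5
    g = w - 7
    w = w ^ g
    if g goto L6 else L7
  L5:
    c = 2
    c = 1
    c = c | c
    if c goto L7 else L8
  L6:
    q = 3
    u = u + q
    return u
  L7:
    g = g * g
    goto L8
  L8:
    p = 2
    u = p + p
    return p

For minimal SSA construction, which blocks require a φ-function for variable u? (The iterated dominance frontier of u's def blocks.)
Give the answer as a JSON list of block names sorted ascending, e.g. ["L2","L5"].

idom tree: L1←L0 L2←L1 L3←L0 L4←L0 L5←L3 L6←L0 L7←L0 L8←L0
Dom∩ at merges:
  L4: preds {L2,L3}: {L0,L1,L2} ∩ {L0,L3} = {L0}; idom=L0
  L6: preds {L2,L3,L4}: {L0,L1,L2} ∩ {L0,L3} ∩ {L0,L4} = {L0}; idom=L0
  L7: preds {L4,L5}: {L0,L4} ∩ {L0,L3,L5} = {L0}; idom=L0
  L8: preds {L5,L7}: {L0,L3,L5} ∩ {L0,L7} = {L0}; idom=L0

DF walk-up:
  L4←L2: walk L2→L1 to L0
  L4←L3: walk L3 to L0
  L6←L2: walk L2→L1 to L0
  L6←L3: walk L3 to L0
  L6←L4: walk L4 to L0
  L7←L4: walk L4 to L0
  L7←L5: walk L5→L3 to L0
  L8←L5: walk L5→L3 to L0
  L8←L7: walk L7 to L0
  L0 → ∅
  L1 → {L4,L6}
  L2 → {L4,L6}
  L3 → {L4,L6,L7,L8}
  L4 → {L6,L7}
  L5 → {L7,L8}
  L6 → ∅
  L7 → {L8}
  L8 → ∅

φ for u: defs {L0,L1,L6,L8}
  DF⁺ = {L4,L6,L7,L8}

Answer: ["L4", "L6", "L7", "L8"]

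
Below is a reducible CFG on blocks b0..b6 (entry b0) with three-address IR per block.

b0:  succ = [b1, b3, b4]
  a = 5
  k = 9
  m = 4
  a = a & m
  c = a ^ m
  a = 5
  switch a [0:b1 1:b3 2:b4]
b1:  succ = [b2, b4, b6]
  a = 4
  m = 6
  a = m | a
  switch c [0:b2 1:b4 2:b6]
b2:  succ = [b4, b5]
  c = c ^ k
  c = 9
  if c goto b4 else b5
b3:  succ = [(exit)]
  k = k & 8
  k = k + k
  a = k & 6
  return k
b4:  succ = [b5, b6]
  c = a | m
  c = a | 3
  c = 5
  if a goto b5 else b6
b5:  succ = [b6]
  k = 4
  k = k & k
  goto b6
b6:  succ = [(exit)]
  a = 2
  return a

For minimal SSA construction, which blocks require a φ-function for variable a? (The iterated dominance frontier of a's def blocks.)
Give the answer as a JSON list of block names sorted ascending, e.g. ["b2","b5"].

Answer: ["b4", "b5", "b6"]

Derivation:
idom tree: b1←b0 b2←b1 b3←b0 b4←b0 b5←b0 b6←b0
Dom∩ at merges:
  b4: preds {b0,b1,b2}: {b0} ∩ {b0,b1} ∩ {b0,b1,b2} = {b0}; idom=b0
  b5: preds {b2,b4}: {b0,b1,b2} ∩ {b0,b4} = {b0}; idom=b0
  b6: preds {b1,b4,b5}: {b0,b1} ∩ {b0,b4} ∩ {b0,b5} = {b0}; idom=b0

DF walk-up:
  b4←b0: walk · to b0
  b4←b1: walk b1 to b0
  b4←b2: walk b2→b1 to b0
  b5←b2: walk b2→b1 to b0
  b5←b4: walk b4 to b0
  b6←b1: walk b1 to b0
  b6←b4: walk b4 to b0
  b6←b5: walk b5 to b0
  b0 → ∅
  b1 → {b4,b5,b6}
  b2 → {b4,b5}
  b3 → ∅
  b4 → {b5,b6}
  b5 → {b6}
  b6 → ∅

φ for a: defs {b0,b1,b3,b6}
  DF⁺ = {b4,b5,b6}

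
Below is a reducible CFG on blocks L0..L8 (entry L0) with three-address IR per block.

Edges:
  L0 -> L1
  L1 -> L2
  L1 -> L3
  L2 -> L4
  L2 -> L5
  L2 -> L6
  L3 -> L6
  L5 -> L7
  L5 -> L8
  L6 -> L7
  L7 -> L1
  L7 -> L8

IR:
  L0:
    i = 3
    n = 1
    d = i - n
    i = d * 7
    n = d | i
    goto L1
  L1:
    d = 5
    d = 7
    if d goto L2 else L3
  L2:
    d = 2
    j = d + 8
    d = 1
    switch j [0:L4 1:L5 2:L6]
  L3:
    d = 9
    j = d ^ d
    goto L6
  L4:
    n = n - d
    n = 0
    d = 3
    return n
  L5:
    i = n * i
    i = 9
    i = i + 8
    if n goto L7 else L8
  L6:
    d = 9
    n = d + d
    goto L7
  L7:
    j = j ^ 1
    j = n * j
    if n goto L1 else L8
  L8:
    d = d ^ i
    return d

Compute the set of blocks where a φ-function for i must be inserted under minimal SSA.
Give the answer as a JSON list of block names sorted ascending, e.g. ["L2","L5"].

idom tree: L1←L0 L2←L1 L3←L1 L4←L2 L5←L2 L6←L1 L7←L1 L8←L1
Dom at joins:
  L1: preds {L0,L7}: {L0} ∩ {L0,L1,L7} = {L0}; idom=L0
  L6: preds {L2,L3}: {L0,L1,L2} ∩ {L0,L1,L3} = {L0,L1}; idom=L1
  L7: preds {L5,L6}: {L0,L1,L2,L5} ∩ {L0,L1,L6} = {L0,L1}; idom=L1
  L8: preds {L5,L7}: {L0,L1,L2,L5} ∩ {L0,L1,L7} = {L0,L1}; idom=L1

DF walk-up:
  L1←L0: walk · to L0
  L1←L7: walk L7→L1 to L0
  L6←L2: walk L2 to L1
  L6←L3: walk L3 to L1
  L7←L5: walk L5→L2 to L1
  L7←L6: walk L6 to L1
  L8←L5: walk L5→L2 to L1
  L8←L7: walk L7 to L1
  L0: DF=∅
  L1: DF={L1}
  L2: DF={L6,L7,L8}
  L3: DF={L6}
  L4: DF=∅
  L5: DF={L7,L8}
  L6: DF={L7}
  L7: DF={L1,L8}
  L8: DF=∅

φ for i: defs {L0,L5}
  DF⁺ = {L1,L7,L8}

Answer: ["L1", "L7", "L8"]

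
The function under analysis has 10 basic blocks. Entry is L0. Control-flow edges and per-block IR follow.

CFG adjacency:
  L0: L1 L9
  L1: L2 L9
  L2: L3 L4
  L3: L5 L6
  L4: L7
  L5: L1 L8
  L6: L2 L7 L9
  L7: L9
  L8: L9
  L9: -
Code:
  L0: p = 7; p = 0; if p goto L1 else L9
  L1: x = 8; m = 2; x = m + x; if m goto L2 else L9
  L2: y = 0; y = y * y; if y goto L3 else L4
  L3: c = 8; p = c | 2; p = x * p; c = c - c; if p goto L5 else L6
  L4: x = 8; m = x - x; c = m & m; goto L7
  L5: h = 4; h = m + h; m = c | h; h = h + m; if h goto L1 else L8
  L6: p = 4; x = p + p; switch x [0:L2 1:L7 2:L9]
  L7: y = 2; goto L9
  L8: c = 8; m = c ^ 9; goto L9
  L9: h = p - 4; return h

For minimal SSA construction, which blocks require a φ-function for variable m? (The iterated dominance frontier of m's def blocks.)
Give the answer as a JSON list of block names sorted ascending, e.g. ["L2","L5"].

Answer: ["L1", "L7", "L9"]

Working:
idom tree: L1←L0 L2←L1 L3←L2 L4←L2 L5←L3 L6←L3 L7←L2 L8←L5 L9←L0
Join-block Dom:
  L1: preds {L0,L5}: {L0} ∩ {L0,L1,L2,L3,L5} = {L0}; idom=L0
  L2: preds {L1,L6}: {L0,L1} ∩ {L0,L1,L2,L3,L6} = {L0,L1}; idom=L1
  L7: preds {L4,L6}: {L0,L1,L2,L4} ∩ {L0,L1,L2,L3,L6} = {L0,L1,L2}; idom=L2
  L9: preds {L0,L1,L6,L7,L8}: {L0} ∩ {L0,L1} ∩ {L0,L1,L2,L3,L6} ∩ {L0,L1,L2,L7} ∩ {L0,L1,L2,L3,L5,L8} = {L0}; idom=L0

DF derivation:
  L1←L0: walk · to L0
  L1←L5: walk L5→L3→L2→L1 to L0
  L2←L1: walk · to L1
  L2←L6: walk L6→L3→L2 to L1
  L7←L4: walk L4 to L2
  L7←L6: walk L6→L3 to L2
  L9←L0: walk · to L0
  L9←L1: walk L1 to L0
  L9←L6: walk L6→L3→L2→L1 to L0
  L9←L7: walk L7→L2→L1 to L0
  L9←L8: walk L8→L5→L3→L2→L1 to L0
  L0 → ∅
  L1 → {L1,L9}
  L2 → {L1,L2,L9}
  L3 → {L1,L2,L7,L9}
  L4 → {L7}
  L5 → {L1,L9}
  L6 → {L2,L7,L9}
  L7 → {L9}
  L8 → {L9}
  L9 → ∅

φ for m: defs {L1,L4,L5,L8}
  DF⁺ = {L1,L7,L9}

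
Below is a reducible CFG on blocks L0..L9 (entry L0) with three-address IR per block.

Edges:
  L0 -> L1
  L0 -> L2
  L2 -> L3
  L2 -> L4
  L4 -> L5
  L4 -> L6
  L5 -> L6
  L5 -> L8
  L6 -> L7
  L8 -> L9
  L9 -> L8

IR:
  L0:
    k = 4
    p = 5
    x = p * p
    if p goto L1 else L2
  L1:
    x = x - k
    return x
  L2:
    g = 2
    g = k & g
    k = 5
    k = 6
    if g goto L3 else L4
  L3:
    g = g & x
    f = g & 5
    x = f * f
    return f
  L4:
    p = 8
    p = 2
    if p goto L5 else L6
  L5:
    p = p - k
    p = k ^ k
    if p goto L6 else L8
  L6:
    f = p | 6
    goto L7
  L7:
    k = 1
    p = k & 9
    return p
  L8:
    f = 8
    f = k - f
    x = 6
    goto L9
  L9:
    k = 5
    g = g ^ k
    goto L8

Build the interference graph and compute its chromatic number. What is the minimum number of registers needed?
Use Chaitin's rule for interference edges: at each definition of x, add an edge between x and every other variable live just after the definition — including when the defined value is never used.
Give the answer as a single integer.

Answer: 4

Derivation:
def/use:
  L0: {k,p,x} / ∅
  L1: {x} / {k,x}
  L2: {g,k} / {k}
  L3: {f,g,x} / {g,x}
  L4: {p} / ∅
  L5: {p} / {k,p}
  L6: {f} / {p}
  L7: {k,p} / ∅
  L8: {f,x} / {k}
  L9: {g,k} / {g}

Live sets:
  live L0: ∅→{k,x}
  live L1: {k,x}→∅
  live L2: {k,x}→{g,k,x}
  live L3: {g,x}→∅
  live L4: {g,k}→{g,k,p}
  live L5: {g,k,p}→{g,k,p}
  live L6: {p}→∅
  live L7: ∅→∅
  live L8: {g,k}→{g}
  live L9: {g}→{g,k}

Interfere edges:
  f↔{g,k,x}
  g↔{f,k,p,x}
  k↔{f,g,p,x}
  p↔{g,k,x}
  x↔{f,g,k,p}

Registers:
  lower bound: {f,g,k,x} mutually conflict ⇒ χ ≥ 4
  4-colouring: r0={g}  r1={k}  r2={x}  r3={f,p}
  χ = 4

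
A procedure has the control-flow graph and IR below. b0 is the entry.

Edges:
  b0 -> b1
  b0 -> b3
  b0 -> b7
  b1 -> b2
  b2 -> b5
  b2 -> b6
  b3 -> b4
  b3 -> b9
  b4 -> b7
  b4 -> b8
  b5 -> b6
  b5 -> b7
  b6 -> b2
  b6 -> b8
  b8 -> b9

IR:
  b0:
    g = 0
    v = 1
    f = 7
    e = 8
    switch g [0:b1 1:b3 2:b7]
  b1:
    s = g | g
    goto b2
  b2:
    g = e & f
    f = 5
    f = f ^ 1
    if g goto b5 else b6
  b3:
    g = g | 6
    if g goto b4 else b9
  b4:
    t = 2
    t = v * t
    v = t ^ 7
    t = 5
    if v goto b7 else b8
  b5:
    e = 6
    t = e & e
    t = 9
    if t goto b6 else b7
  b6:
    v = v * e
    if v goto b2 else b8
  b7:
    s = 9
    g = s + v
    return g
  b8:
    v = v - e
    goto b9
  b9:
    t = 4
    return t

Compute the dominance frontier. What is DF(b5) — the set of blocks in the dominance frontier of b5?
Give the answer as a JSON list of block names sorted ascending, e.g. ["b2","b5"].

idom tree: b1←b0 b2←b1 b3←b0 b4←b3 b5←b2 b6←b2 b7←b0 b8←b0 b9←b0
Dom∩ at merges:
  b2: preds {b1,b6}: {b0,b1} ∩ {b0,b1,b2,b6} = {b0,b1}; idom=b1
  b6: preds {b2,b5}: {b0,b1,b2} ∩ {b0,b1,b2,b5} = {b0,b1,b2}; idom=b2
  b7: preds {b0,b4,b5}: {b0} ∩ {b0,b3,b4} ∩ {b0,b1,b2,b5} = {b0}; idom=b0
  b8: preds {b4,b6}: {b0,b3,b4} ∩ {b0,b1,b2,b6} = {b0}; idom=b0
  b9: preds {b3,b8}: {b0,b3} ∩ {b0,b8} = {b0}; idom=b0

DF derivation:
  join b2 pred b1: · stop@b1
  join b2 pred b6: b6→b2 stop@b1
  join b6 pred b2: · stop@b2
  join b6 pred b5: b5 stop@b2
  join b7 pred b0: · stop@b0
  join b7 pred b4: b4→b3 stop@b0
  join b7 pred b5: b5→b2→b1 stop@b0
  join b8 pred b4: b4→b3 stop@b0
  join b8 pred b6: b6→b2→b1 stop@b0
  join b9 pred b3: b3 stop@b0
  join b9 pred b8: b8 stop@b0
  DF(b0)=∅
  DF(b1)={b7,b8}
  DF(b2)={b2,b7,b8}
  DF(b3)={b7,b8,b9}
  DF(b4)={b7,b8}
  DF(b5)={b6,b7}
  DF(b6)={b2,b8}
  DF(b7)=∅
  DF(b8)={b9}
  DF(b9)=∅

DF(b5) = ["b6", "b7"]

Answer: ["b6", "b7"]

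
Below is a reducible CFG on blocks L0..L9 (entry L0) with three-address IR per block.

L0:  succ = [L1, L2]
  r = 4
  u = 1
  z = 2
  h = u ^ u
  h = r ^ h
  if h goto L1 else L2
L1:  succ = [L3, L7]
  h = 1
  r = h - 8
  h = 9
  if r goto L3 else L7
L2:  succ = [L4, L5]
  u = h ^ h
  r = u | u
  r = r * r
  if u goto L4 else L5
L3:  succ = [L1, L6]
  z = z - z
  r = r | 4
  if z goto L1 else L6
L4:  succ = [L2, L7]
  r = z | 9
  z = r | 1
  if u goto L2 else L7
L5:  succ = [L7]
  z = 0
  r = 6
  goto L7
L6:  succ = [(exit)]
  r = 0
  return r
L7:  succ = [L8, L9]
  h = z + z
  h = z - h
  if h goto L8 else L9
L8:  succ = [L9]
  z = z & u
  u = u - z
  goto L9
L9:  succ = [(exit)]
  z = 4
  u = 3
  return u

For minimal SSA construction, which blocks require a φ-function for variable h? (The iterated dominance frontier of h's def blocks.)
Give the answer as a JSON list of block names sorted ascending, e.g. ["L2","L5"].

Answer: ["L1", "L7"]

Derivation:
idom tree: L1←L0 L2←L0 L3←L1 L4←L2 L5←L2 L6←L3 L7←L0 L8←L7 L9←L7
Dom at joins:
  L1: preds {L0,L3}: {L0} ∩ {L0,L1,L3} = {L0}; idom=L0
  L2: preds {L0,L4}: {L0} ∩ {L0,L2,L4} = {L0}; idom=L0
  L7: preds {L1,L4,L5}: {L0,L1} ∩ {L0,L2,L4} ∩ {L0,L2,L5} = {L0}; idom=L0
  L9: preds {L7,L8}: {L0,L7} ∩ {L0,L7,L8} = {L0,L7}; idom=L7

DF walk-up:
  join L1 pred L0: · stop@L0
  join L1 pred L3: L3→L1 stop@L0
  join L2 pred L0: · stop@L0
  join L2 pred L4: L4→L2 stop@L0
  join L7 pred L1: L1 stop@L0
  join L7 pred L4: L4→L2 stop@L0
  join L7 pred L5: L5→L2 stop@L0
  join L9 pred L7: · stop@L7
  join L9 pred L8: L8 stop@L7
  L0: DF=∅
  L1: DF={L1,L7}
  L2: DF={L2,L7}
  L3: DF={L1}
  L4: DF={L2,L7}
  L5: DF={L7}
  L6: DF=∅
  L7: DF=∅
  L8: DF={L9}
  L9: DF=∅

φ for h: defs {L0,L1,L7}
  DF⁺ = {L1,L7}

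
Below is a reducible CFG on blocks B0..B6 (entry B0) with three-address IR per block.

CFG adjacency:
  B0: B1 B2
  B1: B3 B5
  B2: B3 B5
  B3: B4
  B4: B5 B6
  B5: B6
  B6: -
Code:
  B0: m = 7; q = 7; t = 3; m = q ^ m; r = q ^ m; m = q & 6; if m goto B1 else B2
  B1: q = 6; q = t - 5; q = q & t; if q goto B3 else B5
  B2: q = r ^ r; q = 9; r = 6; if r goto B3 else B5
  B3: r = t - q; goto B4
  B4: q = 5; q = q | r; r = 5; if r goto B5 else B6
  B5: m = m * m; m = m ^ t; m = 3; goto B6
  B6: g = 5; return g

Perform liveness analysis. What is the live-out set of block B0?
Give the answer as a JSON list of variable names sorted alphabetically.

Block summaries:
  B0 def {m,q,r,t} use ∅
  B1 def {q} use {t}
  B2 def {q,r} use {r}
  B3 def {r} use {q,t}
  B4 def {q,r} use {r}
  B5 def {m} use {m,t}
  B6 def {g} use ∅

Backward fixpoint:
  live B0: ∅→{m,r,t}
  live B1: {m,t}→{m,q,t}
  live B2: {m,r,t}→{m,q,t}
  live B3: {m,q,t}→{m,r,t}
  live B4: {m,r,t}→{m,t}
  live B5: {m,t}→∅
  live B6: ∅→∅

live-out(B0) = ["m", "r", "t"]

Answer: ["m", "r", "t"]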